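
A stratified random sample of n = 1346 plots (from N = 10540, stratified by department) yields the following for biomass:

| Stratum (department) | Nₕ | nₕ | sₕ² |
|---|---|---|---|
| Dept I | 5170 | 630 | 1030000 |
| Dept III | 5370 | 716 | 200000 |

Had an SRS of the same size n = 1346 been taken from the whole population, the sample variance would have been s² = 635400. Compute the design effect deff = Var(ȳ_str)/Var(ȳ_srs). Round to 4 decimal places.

0.9915

Var(ȳ_str) = Σ Wₕ²(1−fₕ)sₕ²/nₕ with Wₕ = Nₕ/10540:
  Dept I: (5170/10540)²·(1−630/5170)·1030000/630 = 345.43143
  Dept III: (5370/10540)²·(1−716/5370)·200000/716 = 62.840035
  → Var(ȳ_str) = 408.27147.
Var(ȳ_srs) = (1 − 1346/10540)·635400/1346 = 411.78075.
deff = 408.27147 / 411.78075 = 0.9915.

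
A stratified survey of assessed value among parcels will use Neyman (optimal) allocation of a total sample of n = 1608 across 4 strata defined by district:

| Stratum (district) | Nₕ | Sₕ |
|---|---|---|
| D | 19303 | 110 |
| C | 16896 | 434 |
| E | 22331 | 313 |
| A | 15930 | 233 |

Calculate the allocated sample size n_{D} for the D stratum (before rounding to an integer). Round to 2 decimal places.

169.38

Neyman allocation: nₕ = n·NₕSₕ / Σⱼ NⱼSⱼ.
Σ NⱼSⱼ = 19303·110 + 16896·434 + 22331·313 + 15930·233 = 2.0157487 × 10^7.
n_{D} = 1608·19303·110 / (2.0157487 × 10^7) = 169.38.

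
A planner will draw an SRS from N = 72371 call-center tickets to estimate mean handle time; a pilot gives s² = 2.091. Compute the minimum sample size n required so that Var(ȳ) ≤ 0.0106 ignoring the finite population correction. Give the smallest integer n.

Without fpc, n₀ = s²/D = 2.091/0.0106 = 197.2642.
Rounding up, n = 198.

198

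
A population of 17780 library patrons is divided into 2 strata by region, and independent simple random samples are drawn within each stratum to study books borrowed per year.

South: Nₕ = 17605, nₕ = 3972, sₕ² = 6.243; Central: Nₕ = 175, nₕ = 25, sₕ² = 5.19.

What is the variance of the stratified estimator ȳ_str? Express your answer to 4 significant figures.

0.001211

Var(ȳ_str) = Σₕ Wₕ²(1 − fₕ)sₕ²/nₕ with Wₕ = Nₕ/N, N = 17780.
South: Wₕ = 0.99015748; term = 0.99015748²·(1 − 0.22561772)·6.243/3972 = 0.0011932956.
Central: Wₕ = 0.00984252; term = 0.00984252²·(1 − 0.14285714)·5.19/25 = 1.7238249 × 10^-5.
Sum = 0.0012105338.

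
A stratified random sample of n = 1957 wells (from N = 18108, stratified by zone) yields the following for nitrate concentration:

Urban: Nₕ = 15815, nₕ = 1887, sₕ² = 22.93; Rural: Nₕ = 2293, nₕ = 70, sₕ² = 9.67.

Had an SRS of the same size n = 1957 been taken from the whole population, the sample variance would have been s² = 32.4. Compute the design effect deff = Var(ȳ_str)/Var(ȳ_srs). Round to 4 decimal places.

0.6982

Var(ȳ_str) = Σ Wₕ²(1−fₕ)sₕ²/nₕ with Wₕ = Nₕ/18108:
  Urban: (15815/18108)²·(1−1887/15815)·22.93/1887 = 0.0081629876
  Rural: (2293/18108)²·(1−70/2293)·9.67/70 = 0.0021474892
  → Var(ȳ_str) = 0.010310477.
Var(ȳ_srs) = (1 − 1957/18108)·32.4/1957 = 0.014766689.
deff = 0.010310477 / 0.014766689 = 0.6982.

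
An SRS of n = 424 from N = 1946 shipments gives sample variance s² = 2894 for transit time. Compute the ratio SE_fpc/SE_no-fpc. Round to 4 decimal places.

f = n/N = 424/1946 = 0.21788284.
SE_no-fpc = √(s²/n) = 2.6125604; SE_fpc = √((1−f)s²/n) = 2.3104802.
Ratio = √(1−f) = 0.88437388.

0.8844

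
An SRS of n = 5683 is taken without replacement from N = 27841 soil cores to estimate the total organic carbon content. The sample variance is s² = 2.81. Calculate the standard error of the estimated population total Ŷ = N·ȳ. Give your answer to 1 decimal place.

Var(Ŷ) = N²·Var(ȳ) = N²·(1 − n/N)·s²/n.
f = 5683/27841 = 0.20412342; Var(ȳ) = 0.79587658·2.81/5683 = 3.9352687 × 10^-4.
Var(Ŷ) = 27841² · (3.9352687 × 10^-4) = 305031.05.
SE(Ŷ) = √(305031.05) = 552.3.

552.3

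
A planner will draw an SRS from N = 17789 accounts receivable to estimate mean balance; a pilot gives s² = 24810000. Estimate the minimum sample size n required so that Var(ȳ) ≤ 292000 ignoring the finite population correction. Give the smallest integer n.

Without fpc, n₀ = s²/D = 24810000/292000 = 84.9658.
Rounding up, n = 85.

85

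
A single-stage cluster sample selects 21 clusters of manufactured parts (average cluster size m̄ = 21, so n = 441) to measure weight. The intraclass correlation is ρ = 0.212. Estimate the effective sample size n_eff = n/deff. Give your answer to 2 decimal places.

84.16

deff = 1 + (21 − 1)·0.212 = 1 + 4.24 = 5.24.
n_eff = 441 / 5.24 = 84.16.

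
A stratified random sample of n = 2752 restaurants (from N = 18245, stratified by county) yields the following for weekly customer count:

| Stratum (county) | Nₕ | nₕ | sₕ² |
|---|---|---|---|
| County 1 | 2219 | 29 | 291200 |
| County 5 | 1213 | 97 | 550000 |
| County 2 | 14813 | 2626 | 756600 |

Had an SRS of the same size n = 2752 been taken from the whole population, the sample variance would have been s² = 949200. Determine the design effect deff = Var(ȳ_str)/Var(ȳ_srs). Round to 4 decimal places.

1.1127

Var(ȳ_str) = Σ Wₕ²(1−fₕ)sₕ²/nₕ with Wₕ = Nₕ/18245:
  County 1: (2219/18245)²·(1−29/2219)·291200/29 = 146.59091
  County 5: (1213/18245)²·(1−97/1213)·550000/97 = 23.058349
  County 2: (14813/18245)²·(1−2626/14813)·756600/2626 = 156.25133
  → Var(ȳ_str) = 325.90059.
Var(ȳ_srs) = (1 − 2752/18245)·949200/2752 = 292.88758.
deff = 325.90059 / 292.88758 = 1.1127.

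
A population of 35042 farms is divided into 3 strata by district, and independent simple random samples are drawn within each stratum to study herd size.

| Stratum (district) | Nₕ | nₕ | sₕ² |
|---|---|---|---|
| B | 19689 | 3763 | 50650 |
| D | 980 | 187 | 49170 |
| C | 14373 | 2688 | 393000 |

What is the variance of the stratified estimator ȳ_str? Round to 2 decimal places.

Var(ȳ_str) = Σₕ Wₕ²(1 − fₕ)sₕ²/nₕ with Wₕ = Nₕ/N, N = 35042.
B: Wₕ = 0.56186861; term = 0.56186861²·(1 − 0.19112195)·50650/3763 = 3.4371448.
D: Wₕ = 0.02796644; term = 0.02796644²·(1 − 0.19081633)·49170/187 = 0.16641026.
C: Wₕ = 0.41016494; term = 0.41016494²·(1 − 0.18701732)·393000/2688 = 19.996853.
Sum = 23.600408.

23.60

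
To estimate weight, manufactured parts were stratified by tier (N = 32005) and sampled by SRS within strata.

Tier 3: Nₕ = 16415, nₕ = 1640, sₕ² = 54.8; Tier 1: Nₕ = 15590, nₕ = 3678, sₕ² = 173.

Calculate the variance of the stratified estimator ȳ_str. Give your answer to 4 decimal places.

Var(ȳ_str) = Σₕ Wₕ²(1 − fₕ)sₕ²/nₕ with Wₕ = Nₕ/N, N = 32005.
Tier 3: Wₕ = 0.51288861; term = 0.51288861²·(1 − 0.09990862)·54.8/1640 = 0.0079116929.
Tier 1: Wₕ = 0.48711139; term = 0.48711139²·(1 − 0.23592046)·173/3678 = 0.0085276529.
Sum = 0.016439346.

0.0164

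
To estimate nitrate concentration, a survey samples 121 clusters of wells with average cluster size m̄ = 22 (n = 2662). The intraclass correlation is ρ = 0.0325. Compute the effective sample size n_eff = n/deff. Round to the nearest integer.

1582

deff = 1 + (22 − 1)·0.0325 = 1 + 0.6825 = 1.6825.
n_eff = 2662 / 1.6825 = 1582.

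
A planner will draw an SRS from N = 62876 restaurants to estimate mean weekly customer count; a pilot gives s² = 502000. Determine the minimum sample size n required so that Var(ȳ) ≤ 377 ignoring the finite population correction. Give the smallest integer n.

1332

Without fpc, n₀ = s²/D = 502000/377 = 1331.5650.
Rounding up, n = 1332.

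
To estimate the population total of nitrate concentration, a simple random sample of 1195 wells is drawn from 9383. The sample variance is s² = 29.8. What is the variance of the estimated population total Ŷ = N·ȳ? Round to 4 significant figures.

1.916 × 10^6

Var(Ŷ) = N²·Var(ȳ) = N²·(1 − n/N)·s²/n.
f = 1195/9383 = 0.12735799; Var(ȳ) = 0.87264201·29.8/1195 = 0.021761282.
Var(Ŷ) = 9383² · 0.021761282 = 1.9158783 × 10^6.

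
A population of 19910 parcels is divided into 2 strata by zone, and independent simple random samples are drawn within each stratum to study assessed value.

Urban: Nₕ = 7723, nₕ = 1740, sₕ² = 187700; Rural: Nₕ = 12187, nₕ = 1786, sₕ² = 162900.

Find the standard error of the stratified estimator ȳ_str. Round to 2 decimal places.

Var(ȳ_str) = Σₕ Wₕ²(1 − fₕ)sₕ²/nₕ with Wₕ = Nₕ/N, N = 19910.
Urban: Wₕ = 0.38789553; term = 0.38789553²·(1 − 0.22530105)·187700/1740 = 12.574118.
Rural: Wₕ = 0.61210447; term = 0.61210447²·(1 − 0.14654960)·162900/1786 = 29.165473.
Sum = 41.739591.
SE = √(41.739591) = 6.46.

6.46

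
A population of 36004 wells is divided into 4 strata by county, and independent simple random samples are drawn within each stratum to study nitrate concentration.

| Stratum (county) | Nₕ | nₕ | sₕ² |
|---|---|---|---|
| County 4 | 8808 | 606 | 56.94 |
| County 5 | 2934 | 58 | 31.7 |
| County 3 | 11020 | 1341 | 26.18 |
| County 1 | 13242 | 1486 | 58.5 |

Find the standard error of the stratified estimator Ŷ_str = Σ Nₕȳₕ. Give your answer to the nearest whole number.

4428

Var(Ŷ_str) = Σₕ Nₕ²(1 − fₕ)sₕ²/nₕ.
County 4: 8808²·(1 − 606/8808)·56.94/606 = 6.7880012 × 10^6.
County 5: 2934²·(1 − 58/2934)·31.7/58 = 4.611904 × 10^6.
County 3: 11020²·(1 − 1341/11020)·26.18/1341 = 2.0823463 × 10^6.
County 1: 13242²·(1 − 1486/13242)·58.5/1486 = 6.1284439 × 10^6.
Sum = 1.9610695 × 10^7.
SE = √(1.9610695 × 10^7) = 4428.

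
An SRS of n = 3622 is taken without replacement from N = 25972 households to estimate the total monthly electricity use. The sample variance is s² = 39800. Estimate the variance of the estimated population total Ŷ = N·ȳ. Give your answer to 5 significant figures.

6.3785 × 10^9

Var(Ŷ) = N²·Var(ȳ) = N²·(1 − n/N)·s²/n.
f = 3622/25972 = 0.13945788; Var(ȳ) = 0.86054212·39800/3622 = 9.4559847.
Var(Ŷ) = 25972² · 9.4559847 = 6.3784852 × 10^9.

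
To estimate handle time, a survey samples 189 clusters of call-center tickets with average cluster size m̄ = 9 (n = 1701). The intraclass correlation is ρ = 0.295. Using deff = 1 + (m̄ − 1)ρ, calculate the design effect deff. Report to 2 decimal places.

3.36

deff = 1 + (9 − 1)·0.295 = 1 + 2.36 = 3.36.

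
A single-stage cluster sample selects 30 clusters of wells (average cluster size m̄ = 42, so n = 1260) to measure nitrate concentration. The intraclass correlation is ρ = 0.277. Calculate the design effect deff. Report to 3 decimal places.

deff = 1 + (42 − 1)·0.277 = 1 + 11.357 = 12.357.

12.357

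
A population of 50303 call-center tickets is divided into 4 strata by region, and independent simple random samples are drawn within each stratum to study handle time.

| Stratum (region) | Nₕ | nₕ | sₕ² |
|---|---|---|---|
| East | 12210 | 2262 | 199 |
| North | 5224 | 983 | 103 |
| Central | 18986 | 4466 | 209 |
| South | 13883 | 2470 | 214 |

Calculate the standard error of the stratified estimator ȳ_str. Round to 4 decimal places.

0.1252

Var(ȳ_str) = Σₕ Wₕ²(1 − fₕ)sₕ²/nₕ with Wₕ = Nₕ/N, N = 50303.
East: Wₕ = 0.24272906; term = 0.24272906²·(1 − 0.18525799)·199/2262 = 0.0042230298.
North: Wₕ = 0.10385066; term = 0.10385066²·(1 − 0.18816998)·103/983 = 9.1741825 × 10^-4.
Central: Wₕ = 0.37743276; term = 0.37743276²·(1 − 0.23522596)·209/4466 = 0.0050984702.
South: Wₕ = 0.27598752; term = 0.27598752²·(1 − 0.17791544)·214/2470 = 0.0054251555.
Sum = 0.015664074.
SE = √(0.015664074) = 0.1252.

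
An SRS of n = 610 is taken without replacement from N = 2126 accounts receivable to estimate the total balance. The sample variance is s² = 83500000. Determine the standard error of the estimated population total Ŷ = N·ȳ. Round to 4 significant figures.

Var(Ŷ) = N²·Var(ȳ) = N²·(1 − n/N)·s²/n.
f = 610/2126 = 0.28692380; Var(ȳ) = 0.71307620·83500000/610 = 97609.611.
Var(Ŷ) = 2126² · 97609.611 = 4.4118334 × 10^11.
SE(Ŷ) = √(4.4118334 × 10^11) = 664200.

664200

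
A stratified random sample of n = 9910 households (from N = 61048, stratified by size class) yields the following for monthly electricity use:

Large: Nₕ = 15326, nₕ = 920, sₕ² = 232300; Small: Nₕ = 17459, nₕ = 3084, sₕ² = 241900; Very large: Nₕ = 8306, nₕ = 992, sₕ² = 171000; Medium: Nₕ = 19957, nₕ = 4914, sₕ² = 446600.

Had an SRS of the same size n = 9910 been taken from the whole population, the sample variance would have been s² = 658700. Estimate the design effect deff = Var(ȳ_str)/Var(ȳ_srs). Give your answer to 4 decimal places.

0.5455

Var(ȳ_str) = Σ Wₕ²(1−fₕ)sₕ²/nₕ with Wₕ = Nₕ/61048:
  Large: (15326/61048)²·(1−920/15326)·232300/920 = 14.958593
  Small: (17459/61048)²·(1−3084/17459)·241900/3084 = 5.2820905
  Very large: (8306/61048)²·(1−992/8306)·171000/992 = 2.8098843
  Medium: (19957/61048)²·(1−4914/19957)·446600/4914 = 7.3209999
  → Var(ȳ_str) = 30.371568.
Var(ȳ_srs) = (1 − 9910/61048)·658700/9910 = 55.678344.
deff = 30.371568 / 55.678344 = 0.5455.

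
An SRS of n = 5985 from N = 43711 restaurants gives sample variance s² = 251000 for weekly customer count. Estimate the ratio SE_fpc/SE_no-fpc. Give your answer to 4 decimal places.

f = n/N = 5985/43711 = 0.13692206.
SE_no-fpc = √(s²/n) = 6.4759693; SE_fpc = √((1−f)s²/n) = 6.0163043.
Ratio = √(1−f) = 0.92901988.

0.9290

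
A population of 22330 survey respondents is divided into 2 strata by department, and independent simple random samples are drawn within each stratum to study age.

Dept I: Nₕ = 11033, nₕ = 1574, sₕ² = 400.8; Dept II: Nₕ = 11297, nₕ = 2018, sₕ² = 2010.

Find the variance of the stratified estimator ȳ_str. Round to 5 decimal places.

0.26269

Var(ȳ_str) = Σₕ Wₕ²(1 − fₕ)sₕ²/nₕ with Wₕ = Nₕ/N, N = 22330.
Dept I: Wₕ = 0.49408867; term = 0.49408867²·(1 − 0.14266292)·400.8/1574 = 0.053294744.
Dept II: Wₕ = 0.50591133; term = 0.50591133²·(1 − 0.17863150)·2010/2018 = 0.2093928.
Sum = 0.26268754.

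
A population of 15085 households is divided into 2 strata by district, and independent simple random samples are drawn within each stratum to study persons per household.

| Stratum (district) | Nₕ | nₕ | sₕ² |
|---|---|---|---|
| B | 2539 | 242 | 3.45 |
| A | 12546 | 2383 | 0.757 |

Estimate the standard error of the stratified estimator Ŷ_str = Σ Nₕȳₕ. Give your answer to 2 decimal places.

Var(Ŷ_str) = Σₕ Nₕ²(1 − fₕ)sₕ²/nₕ.
B: 2539²·(1 − 242/2539)·3.45/242 = 83143.332.
A: 12546²·(1 − 2383/12546)·0.757/2383 = 40504.106.
Sum = 123647.44.
SE = √(123647.44) = 351.64.

351.64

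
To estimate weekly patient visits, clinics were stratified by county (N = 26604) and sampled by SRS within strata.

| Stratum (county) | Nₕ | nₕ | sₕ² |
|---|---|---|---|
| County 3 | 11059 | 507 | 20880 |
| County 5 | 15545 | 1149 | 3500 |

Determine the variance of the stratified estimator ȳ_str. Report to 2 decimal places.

Var(ȳ_str) = Σₕ Wₕ²(1 − fₕ)sₕ²/nₕ with Wₕ = Nₕ/N, N = 26604.
County 3: Wₕ = 0.41568937; term = 0.41568937²·(1 − 0.04584501)·20880/507 = 6.7901489.
County 5: Wₕ = 0.58431063; term = 0.58431063²·(1 − 0.07391444)·3500/1149 = 0.96313397.
Sum = 7.7532829.

7.75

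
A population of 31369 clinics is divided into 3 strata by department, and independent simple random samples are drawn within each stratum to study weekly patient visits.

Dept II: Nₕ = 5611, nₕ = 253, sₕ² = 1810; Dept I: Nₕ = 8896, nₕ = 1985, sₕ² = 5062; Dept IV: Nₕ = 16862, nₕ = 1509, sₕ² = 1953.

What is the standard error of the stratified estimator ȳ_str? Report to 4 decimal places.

Var(ȳ_str) = Σₕ Wₕ²(1 − fₕ)sₕ²/nₕ with Wₕ = Nₕ/N, N = 31369.
Dept II: Wₕ = 0.17887086; term = 0.17887086²·(1 − 0.04509000)·1810/253 = 0.2185746.
Dept I: Wₕ = 0.28359208; term = 0.28359208²·(1 − 0.22313399)·5062/1985 = 0.15932941.
Dept IV: Wₕ = 0.53753706; term = 0.53753706²·(1 − 0.08949116)·1953/1509 = 0.34049755.
Sum = 0.71840156.
SE = √(0.71840156) = 0.8476.

0.8476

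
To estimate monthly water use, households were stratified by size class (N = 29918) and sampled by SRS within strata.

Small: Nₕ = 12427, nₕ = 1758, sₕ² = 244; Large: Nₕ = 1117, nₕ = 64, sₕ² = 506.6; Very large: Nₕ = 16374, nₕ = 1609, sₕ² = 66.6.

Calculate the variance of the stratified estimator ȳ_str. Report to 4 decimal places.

Var(ȳ_str) = Σₕ Wₕ²(1 − fₕ)sₕ²/nₕ with Wₕ = Nₕ/N, N = 29918.
Small: Wₕ = 0.41536867; term = 0.41536867²·(1 − 0.14146616)·244/1758 = 0.02055871.
Large: Wₕ = 0.03733538; term = 0.03733538²·(1 − 0.05729633)·506.6/64 = 0.010401636.
Very large: Wₕ = 0.54729594; term = 0.54729594²·(1 − 0.09826554)·66.6/1609 = 0.011179987.
Sum = 0.042140333.

0.0421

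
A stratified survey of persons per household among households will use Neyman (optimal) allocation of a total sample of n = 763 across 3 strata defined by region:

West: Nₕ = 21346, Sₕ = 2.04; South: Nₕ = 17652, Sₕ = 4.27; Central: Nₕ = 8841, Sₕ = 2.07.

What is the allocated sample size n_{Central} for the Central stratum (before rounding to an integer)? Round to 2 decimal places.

Neyman allocation: nₕ = n·NₕSₕ / Σⱼ NⱼSⱼ.
Σ NⱼSⱼ = 21346·2.04 + 17652·4.27 + 8841·2.07 = 137220.75.
n_{Central} = 763·8841·2.07 / 137220.75 = 101.76.

101.76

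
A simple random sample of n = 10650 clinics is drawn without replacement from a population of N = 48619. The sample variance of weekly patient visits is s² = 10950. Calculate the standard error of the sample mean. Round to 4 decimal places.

Under SRS without replacement, Var(ȳ) = (1 − f)·s²/n with f = n/N = 10650/48619 = 0.21905017.
Var(ȳ) = (1 − 0.21905017)·10950/10650 = 0.78094983·1.028169 = 0.80294842.
SE(ȳ) = √(0.80294842) = 0.8961.

0.8961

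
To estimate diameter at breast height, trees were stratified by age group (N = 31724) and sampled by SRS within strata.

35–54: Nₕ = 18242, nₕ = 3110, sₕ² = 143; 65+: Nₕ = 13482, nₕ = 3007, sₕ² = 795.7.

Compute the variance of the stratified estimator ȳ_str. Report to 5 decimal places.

Var(ȳ_str) = Σₕ Wₕ²(1 − fₕ)sₕ²/nₕ with Wₕ = Nₕ/N, N = 31724.
35–54: Wₕ = 0.57502207; term = 0.57502207²·(1 − 0.17048569)·143/3110 = 0.012611552.
65+: Wₕ = 0.42497793; term = 0.42497793²·(1 − 0.22303812)·795.7/3007 = 0.037132005.
Sum = 0.049743557.

0.04974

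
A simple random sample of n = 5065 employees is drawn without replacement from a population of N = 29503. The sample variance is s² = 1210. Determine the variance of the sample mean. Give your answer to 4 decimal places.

Under SRS without replacement, Var(ȳ) = (1 − f)·s²/n with f = n/N = 5065/29503 = 0.17167746.
Var(ȳ) = (1 − 0.17167746)·1210/5065 = 0.82832254·0.23889437 = 0.19788159.

0.1979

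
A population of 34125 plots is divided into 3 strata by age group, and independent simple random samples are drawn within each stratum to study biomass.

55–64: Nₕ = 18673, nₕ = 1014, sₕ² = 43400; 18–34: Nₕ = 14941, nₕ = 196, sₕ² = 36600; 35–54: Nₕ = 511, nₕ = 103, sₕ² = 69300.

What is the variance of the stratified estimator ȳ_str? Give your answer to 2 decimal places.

47.57

Var(ȳ_str) = Σₕ Wₕ²(1 − fₕ)sₕ²/nₕ with Wₕ = Nₕ/N, N = 34125.
55–64: Wₕ = 0.54719414; term = 0.54719414²·(1 − 0.05430300)·43400/1014 = 12.119555.
18–34: Wₕ = 0.43783150; term = 0.43783150²·(1 − 0.01311827)·36600/196 = 35.326787.
35–54: Wₕ = 0.01497436; term = 0.01497436²·(1 − 0.20156556)·69300/103 = 0.12045692.
Sum = 47.566799.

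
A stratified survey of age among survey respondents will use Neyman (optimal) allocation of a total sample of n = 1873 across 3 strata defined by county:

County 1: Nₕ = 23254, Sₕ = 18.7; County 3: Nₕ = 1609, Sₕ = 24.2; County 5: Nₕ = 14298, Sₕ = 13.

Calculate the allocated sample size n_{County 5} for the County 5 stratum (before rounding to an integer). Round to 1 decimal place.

Neyman allocation: nₕ = n·NₕSₕ / Σⱼ NⱼSⱼ.
Σ NⱼSⱼ = 23254·18.7 + 1609·24.2 + 14298·13 = 659661.6.
n_{County 5} = 1873·14298·13 / 659661.6 = 527.8.

527.8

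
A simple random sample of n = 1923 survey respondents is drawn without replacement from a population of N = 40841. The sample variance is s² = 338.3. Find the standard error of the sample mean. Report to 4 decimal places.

Under SRS without replacement, Var(ȳ) = (1 − f)·s²/n with f = n/N = 1923/40841 = 0.04708504.
Var(ȳ) = (1 − 0.04708504)·338.3/1923 = 0.95291496·0.17592304 = 0.16763969.
SE(ȳ) = √(0.16763969) = 0.4094.

0.4094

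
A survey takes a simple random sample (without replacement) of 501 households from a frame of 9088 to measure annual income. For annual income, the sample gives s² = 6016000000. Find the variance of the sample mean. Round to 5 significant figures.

1.1346 × 10^7

Under SRS without replacement, Var(ȳ) = (1 − f)·s²/n with f = n/N = 501/9088 = 0.05512764.
Var(ȳ) = (1 − 0.05512764)·6016000000/501 = 0.94487236·1.2007984 × 10^7 = 1.1346012 × 10^7.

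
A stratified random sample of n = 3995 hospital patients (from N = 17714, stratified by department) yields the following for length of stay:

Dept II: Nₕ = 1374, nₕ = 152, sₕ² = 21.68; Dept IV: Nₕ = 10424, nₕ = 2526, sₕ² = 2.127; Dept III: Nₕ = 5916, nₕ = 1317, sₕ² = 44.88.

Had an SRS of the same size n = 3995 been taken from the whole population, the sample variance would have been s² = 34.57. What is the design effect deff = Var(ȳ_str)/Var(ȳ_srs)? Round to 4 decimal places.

Var(ȳ_str) = Σ Wₕ²(1−fₕ)sₕ²/nₕ with Wₕ = Nₕ/17714:
  Dept II: (1374/17714)²·(1−152/1374)·21.68/152 = 7.6320349 × 10^-4
  Dept IV: (10424/17714)²·(1−2526/10424)·2.127/2526 = 2.2092883 × 10^-4
  Dept III: (5916/17714)²·(1−1317/5916)·44.88/1317 = 0.0029547815
  → Var(ȳ_str) = 0.0039389138.
Var(ȳ_srs) = (1 − 3995/17714)·34.57/3995 = 0.0067017529.
deff = 0.0039389138 / 0.0067017529 = 0.5877.

0.5877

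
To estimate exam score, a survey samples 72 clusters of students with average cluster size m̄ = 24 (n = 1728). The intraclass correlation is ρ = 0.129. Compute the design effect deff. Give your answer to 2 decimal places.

deff = 1 + (24 − 1)·0.129 = 1 + 2.967 = 3.967.

3.97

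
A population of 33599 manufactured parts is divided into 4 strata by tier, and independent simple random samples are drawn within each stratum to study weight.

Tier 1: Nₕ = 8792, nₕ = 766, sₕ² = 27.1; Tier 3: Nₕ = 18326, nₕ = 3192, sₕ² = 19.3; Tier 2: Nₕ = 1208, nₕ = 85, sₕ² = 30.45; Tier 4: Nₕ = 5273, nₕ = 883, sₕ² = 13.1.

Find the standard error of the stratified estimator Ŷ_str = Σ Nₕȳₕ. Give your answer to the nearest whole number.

2237

Var(Ŷ_str) = Σₕ Nₕ²(1 − fₕ)sₕ²/nₕ.
Tier 1: 8792²·(1 − 766/8792)·27.1/766 = 2.4964758 × 10^6.
Tier 3: 18326²·(1 − 3192/18326)·19.3/3192 = 1.6769335 × 10^6.
Tier 2: 1208²·(1 − 85/1208)·30.45/85 = 485976.27.
Tier 4: 5273²·(1 − 883/5273)·13.1/883 = 343425.77.
Sum = 5.0028113 × 10^6.
SE = √(5.0028113 × 10^6) = 2237.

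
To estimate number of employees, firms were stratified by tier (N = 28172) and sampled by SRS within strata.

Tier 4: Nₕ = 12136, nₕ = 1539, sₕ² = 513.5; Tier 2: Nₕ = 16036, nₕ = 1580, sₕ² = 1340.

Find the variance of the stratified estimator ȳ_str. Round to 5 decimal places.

0.30178

Var(ȳ_str) = Σₕ Wₕ²(1 − fₕ)sₕ²/nₕ with Wₕ = Nₕ/N, N = 28172.
Tier 4: Wₕ = 0.43078234; term = 0.43078234²·(1 − 0.12681279)·513.5/1539 = 0.054066091.
Tier 2: Wₕ = 0.56921766; term = 0.56921766²·(1 − 0.09852831)·1340/1580 = 0.24771741.
Sum = 0.3017835.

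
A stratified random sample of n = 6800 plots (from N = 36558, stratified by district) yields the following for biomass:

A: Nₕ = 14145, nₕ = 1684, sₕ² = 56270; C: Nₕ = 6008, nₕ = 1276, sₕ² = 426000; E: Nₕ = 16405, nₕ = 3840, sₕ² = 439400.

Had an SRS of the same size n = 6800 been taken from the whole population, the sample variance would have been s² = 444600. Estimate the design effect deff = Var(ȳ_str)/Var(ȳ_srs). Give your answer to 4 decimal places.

Var(ȳ_str) = Σ Wₕ²(1−fₕ)sₕ²/nₕ with Wₕ = Nₕ/36558:
  A: (14145/36558)²·(1−1684/14145)·56270/1684 = 4.4068251
  C: (6008/36558)²·(1−1276/6008)·426000/1276 = 7.1018047
  E: (16405/36558)²·(1−3840/16405)·439400/3840 = 17.648293
  → Var(ȳ_str) = 29.156923.
Var(ȳ_srs) = (1 − 6800/36558)·444600/6800 = 53.220856.
deff = 29.156923 / 53.220856 = 0.5478.

0.5478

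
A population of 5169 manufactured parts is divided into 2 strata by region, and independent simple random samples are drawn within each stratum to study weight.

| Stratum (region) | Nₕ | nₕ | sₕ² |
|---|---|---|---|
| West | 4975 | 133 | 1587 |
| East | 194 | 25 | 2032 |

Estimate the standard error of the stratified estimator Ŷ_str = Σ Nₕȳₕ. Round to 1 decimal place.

17032.4

Var(Ŷ_str) = Σₕ Nₕ²(1 − fₕ)sₕ²/nₕ.
West: 4975²·(1 − 133/4975)·1587/133 = 2.8743732 × 10^8.
East: 194²·(1 − 25/194)·2032/25 = 2.6648461 × 10^6.
Sum = 2.9010217 × 10^8.
SE = √(2.9010217 × 10^8) = 17032.4.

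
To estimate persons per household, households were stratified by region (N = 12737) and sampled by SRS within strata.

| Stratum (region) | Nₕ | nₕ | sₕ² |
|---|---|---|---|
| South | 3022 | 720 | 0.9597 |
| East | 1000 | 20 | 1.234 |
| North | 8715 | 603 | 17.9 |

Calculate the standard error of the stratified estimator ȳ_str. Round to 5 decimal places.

Var(ȳ_str) = Σₕ Wₕ²(1 − fₕ)sₕ²/nₕ with Wₕ = Nₕ/N, N = 12737.
South: Wₕ = 0.23726152; term = 0.23726152²·(1 − 0.23825281)·0.9597/720 = 5.7156876 × 10^-5.
East: Wₕ = 0.07851142; term = 0.07851142²·(1 − 0.02000000)·1.234/20 = 3.7271506 × 10^-4.
North: Wₕ = 0.68422706; term = 0.68422706²·(1 − 0.06919105)·17.9/603 = 0.012935903.
Sum = 0.013365775.
SE = √(0.013365775) = 0.11561.

0.11561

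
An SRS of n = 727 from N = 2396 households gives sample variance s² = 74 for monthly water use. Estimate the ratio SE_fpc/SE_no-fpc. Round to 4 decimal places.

0.8346

f = n/N = 727/2396 = 0.30342237.
SE_no-fpc = √(s²/n) = 0.31904258; SE_fpc = √((1−f)s²/n) = 0.26627685.
Ratio = √(1−f) = 0.83461226.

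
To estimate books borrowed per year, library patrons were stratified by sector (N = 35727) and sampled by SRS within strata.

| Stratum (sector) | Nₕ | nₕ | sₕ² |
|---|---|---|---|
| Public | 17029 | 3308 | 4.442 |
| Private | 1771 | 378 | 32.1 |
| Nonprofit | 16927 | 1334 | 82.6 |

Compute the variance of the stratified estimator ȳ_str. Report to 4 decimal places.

0.0132

Var(ȳ_str) = Σₕ Wₕ²(1 − fₕ)sₕ²/nₕ with Wₕ = Nₕ/N, N = 35727.
Public: Wₕ = 0.47664232; term = 0.47664232²·(1 − 0.19425686)·4.442/3308 = 2.4580735 × 10^-4.
Private: Wₕ = 0.04957035; term = 0.04957035²·(1 − 0.21343874)·32.1/378 = 1.641307 × 10^-4.
Nonprofit: Wₕ = 0.47378733; term = 0.47378733²·(1 − 0.07880900)·82.6/1334 = 0.012803856.
Sum = 0.013213794.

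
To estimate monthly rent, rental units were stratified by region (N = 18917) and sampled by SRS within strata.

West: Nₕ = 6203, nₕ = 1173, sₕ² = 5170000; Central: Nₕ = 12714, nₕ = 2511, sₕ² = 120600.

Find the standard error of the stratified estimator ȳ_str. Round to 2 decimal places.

20.04

Var(ȳ_str) = Σₕ Wₕ²(1 − fₕ)sₕ²/nₕ with Wₕ = Nₕ/N, N = 18917.
West: Wₕ = 0.32790612; term = 0.32790612²·(1 − 0.18910205)·5170000/1173 = 384.28884.
Central: Wₕ = 0.67209388; term = 0.67209388²·(1 − 0.19749882)·120600/2511 = 17.410296.
Sum = 401.69914.
SE = √(401.69914) = 20.04.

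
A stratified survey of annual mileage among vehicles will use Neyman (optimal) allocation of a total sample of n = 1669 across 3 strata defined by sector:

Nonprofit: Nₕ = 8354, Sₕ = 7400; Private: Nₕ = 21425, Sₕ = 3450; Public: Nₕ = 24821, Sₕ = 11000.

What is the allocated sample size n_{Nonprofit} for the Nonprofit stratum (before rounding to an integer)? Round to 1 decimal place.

Neyman allocation: nₕ = n·NₕSₕ / Σⱼ NⱼSⱼ.
Σ NⱼSⱼ = 8354·7400 + 21425·3450 + 24821·11000 = 4.0876685 × 10^8.
n_{Nonprofit} = 1669·8354·7400 / (4.0876685 × 10^8) = 252.4.

252.4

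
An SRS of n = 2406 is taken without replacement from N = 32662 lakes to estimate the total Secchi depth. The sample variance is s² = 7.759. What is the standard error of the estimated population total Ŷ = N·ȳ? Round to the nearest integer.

1785

Var(Ŷ) = N²·Var(ȳ) = N²·(1 − n/N)·s²/n.
f = 2406/32662 = 0.07366358; Var(ȳ) = 0.92633642·7.759/2406 = 0.0029873002.
Var(Ŷ) = 32662² · 0.0029873002 = 3.1868705 × 10^6.
SE(Ŷ) = √(3.1868705 × 10^6) = 1785.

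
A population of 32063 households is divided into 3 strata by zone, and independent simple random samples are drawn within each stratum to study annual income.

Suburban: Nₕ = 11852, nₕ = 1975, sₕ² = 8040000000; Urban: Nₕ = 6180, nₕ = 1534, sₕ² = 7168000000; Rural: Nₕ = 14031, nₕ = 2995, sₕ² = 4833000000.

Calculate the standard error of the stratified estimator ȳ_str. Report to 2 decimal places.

914.94

Var(ȳ_str) = Σₕ Wₕ²(1 − fₕ)sₕ²/nₕ with Wₕ = Nₕ/N, N = 32063.
Suburban: Wₕ = 0.36964726; term = 0.36964726²·(1 − 0.16663854)·8040000000/1975 = 463550.8.
Urban: Wₕ = 0.19274553; term = 0.19274553²·(1 − 0.24822006)·7168000000/1534 = 130506.46.
Rural: Wₕ = 0.43760721; term = 0.43760721²·(1 − 0.21345592)·4833000000/2995 = 243059.15.
Sum = 837116.41.
SE = √(837116.41) = 914.94.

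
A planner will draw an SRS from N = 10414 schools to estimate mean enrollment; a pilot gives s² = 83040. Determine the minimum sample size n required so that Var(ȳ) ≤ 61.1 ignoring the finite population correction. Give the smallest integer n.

1360

Without fpc, n₀ = s²/D = 83040/61.1 = 1359.0835.
Rounding up, n = 1360.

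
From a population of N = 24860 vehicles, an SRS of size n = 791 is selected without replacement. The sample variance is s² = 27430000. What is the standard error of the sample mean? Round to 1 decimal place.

183.2

Under SRS without replacement, Var(ȳ) = (1 − f)·s²/n with f = n/N = 791/24860 = 0.03181818.
Var(ȳ) = (1 − 0.03181818)·27430000/791 = 0.96818182·34677.623 = 33574.244.
SE(ȳ) = √(33574.244) = 183.2.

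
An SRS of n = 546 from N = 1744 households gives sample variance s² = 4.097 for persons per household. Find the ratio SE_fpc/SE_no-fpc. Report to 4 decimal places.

f = n/N = 546/1744 = 0.31307339.
SE_no-fpc = √(s²/n) = 0.086623686; SE_fpc = √((1−f)s²/n) = 0.071794608.
Ratio = √(1−f) = 0.82881036.

0.8288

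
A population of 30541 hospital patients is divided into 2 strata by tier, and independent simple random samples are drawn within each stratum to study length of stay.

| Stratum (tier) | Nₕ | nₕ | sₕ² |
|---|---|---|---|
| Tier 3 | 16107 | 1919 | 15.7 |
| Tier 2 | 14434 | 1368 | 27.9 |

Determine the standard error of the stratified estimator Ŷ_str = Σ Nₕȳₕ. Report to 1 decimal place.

2390.8

Var(Ŷ_str) = Σₕ Nₕ²(1 − fₕ)sₕ²/nₕ.
Tier 3: 16107²·(1 − 1919/16107)·15.7/1919 = 1.8696509 × 10^6.
Tier 2: 14434²·(1 − 1368/14434)·27.9/1368 = 3.8463381 × 10^6.
Sum = 5.715989 × 10^6.
SE = √(5.715989 × 10^6) = 2390.8.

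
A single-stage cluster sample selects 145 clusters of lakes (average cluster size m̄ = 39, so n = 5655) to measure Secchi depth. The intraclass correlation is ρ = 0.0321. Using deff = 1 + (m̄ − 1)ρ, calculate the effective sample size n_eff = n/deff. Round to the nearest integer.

2548

deff = 1 + (39 − 1)·0.0321 = 1 + 1.2198 = 2.2198.
n_eff = 5655 / 2.2198 = 2548.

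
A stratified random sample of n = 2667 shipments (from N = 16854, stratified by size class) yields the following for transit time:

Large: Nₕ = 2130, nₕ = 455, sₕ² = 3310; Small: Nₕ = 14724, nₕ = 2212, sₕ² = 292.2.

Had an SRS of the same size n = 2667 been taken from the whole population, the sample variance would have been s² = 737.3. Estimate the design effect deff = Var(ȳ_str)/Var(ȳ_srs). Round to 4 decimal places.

Var(ȳ_str) = Σ Wₕ²(1−fₕ)sₕ²/nₕ with Wₕ = Nₕ/16854:
  Large: (2130/16854)²·(1−455/2130)·3310/455 = 0.091370296
  Small: (14724/16854)²·(1−2212/14724)·292.2/2212 = 0.085672542
  → Var(ȳ_str) = 0.17704284.
Var(ȳ_srs) = (1 − 2667/16854)·737.3/2667 = 0.23270665.
deff = 0.17704284 / 0.23270665 = 0.7608.

0.7608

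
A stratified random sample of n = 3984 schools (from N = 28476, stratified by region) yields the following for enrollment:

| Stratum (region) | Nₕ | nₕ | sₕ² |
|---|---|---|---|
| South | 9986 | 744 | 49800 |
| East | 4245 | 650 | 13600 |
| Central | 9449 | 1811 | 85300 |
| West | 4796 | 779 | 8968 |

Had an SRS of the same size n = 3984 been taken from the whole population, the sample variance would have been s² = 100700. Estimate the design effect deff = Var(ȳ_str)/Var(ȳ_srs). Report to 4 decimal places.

Var(ȳ_str) = Σ Wₕ²(1−fₕ)sₕ²/nₕ with Wₕ = Nₕ/28476:
  South: (9986/28476)²·(1−744/9986)·49800/744 = 7.6182631
  East: (4245/28476)²·(1−650/4245)·13600/650 = 0.3937714
  Central: (9449/28476)²·(1−1811/9449)·85300/1811 = 4.1921626
  West: (4796/28476)²·(1−779/4796)·8968/779 = 0.27351502
  → Var(ȳ_str) = 12.477712.
Var(ȳ_srs) = (1 − 3984/28476)·100700/3984 = 21.739793.
deff = 12.477712 / 21.739793 = 0.5740.

0.5740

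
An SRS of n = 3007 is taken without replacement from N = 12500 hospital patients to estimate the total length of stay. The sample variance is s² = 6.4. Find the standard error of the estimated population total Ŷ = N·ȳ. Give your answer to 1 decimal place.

502.6

Var(Ŷ) = N²·Var(ȳ) = N²·(1 − n/N)·s²/n.
f = 3007/12500 = 0.24056000; Var(ȳ) = 0.75944000·6.4/3007 = 0.0016163671.
Var(Ŷ) = 12500² · 0.0016163671 = 252557.36.
SE(Ŷ) = √(252557.36) = 502.6.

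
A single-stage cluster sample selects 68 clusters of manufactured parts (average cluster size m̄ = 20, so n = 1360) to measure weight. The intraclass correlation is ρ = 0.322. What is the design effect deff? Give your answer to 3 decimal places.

deff = 1 + (20 − 1)·0.322 = 1 + 6.118 = 7.118.

7.118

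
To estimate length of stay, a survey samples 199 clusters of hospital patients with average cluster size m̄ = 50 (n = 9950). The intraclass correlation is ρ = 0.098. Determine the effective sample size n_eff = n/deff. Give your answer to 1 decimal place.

deff = 1 + (50 − 1)·0.098 = 1 + 4.802 = 5.802.
n_eff = 9950 / 5.802 = 1714.9.

1714.9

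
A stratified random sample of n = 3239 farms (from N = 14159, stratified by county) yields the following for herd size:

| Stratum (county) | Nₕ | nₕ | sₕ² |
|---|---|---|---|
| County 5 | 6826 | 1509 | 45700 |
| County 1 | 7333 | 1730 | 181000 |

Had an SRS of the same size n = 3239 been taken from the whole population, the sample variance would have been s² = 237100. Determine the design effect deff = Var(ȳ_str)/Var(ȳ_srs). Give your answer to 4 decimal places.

0.4769

Var(ȳ_str) = Σ Wₕ²(1−fₕ)sₕ²/nₕ with Wₕ = Nₕ/14159:
  County 5: (6826/14159)²·(1−1509/6826)·45700/1509 = 5.4827033
  County 1: (7333/14159)²·(1−1730/7333)·181000/1730 = 21.442213
  → Var(ȳ_str) = 26.924916.
Var(ȳ_srs) = (1 − 3239/14159)·237100/3239 = 56.456073.
deff = 26.924916 / 56.456073 = 0.4769.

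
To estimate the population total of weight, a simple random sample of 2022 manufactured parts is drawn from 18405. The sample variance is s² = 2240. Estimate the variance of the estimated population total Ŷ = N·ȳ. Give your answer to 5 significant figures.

Var(Ŷ) = N²·Var(ȳ) = N²·(1 − n/N)·s²/n.
f = 2022/18405 = 0.10986145; Var(ȳ) = 0.89013855·2240/2022 = 0.98610799.
Var(Ŷ) = 18405² · 0.98610799 = 3.3403819 × 10^8.

3.3404 × 10^8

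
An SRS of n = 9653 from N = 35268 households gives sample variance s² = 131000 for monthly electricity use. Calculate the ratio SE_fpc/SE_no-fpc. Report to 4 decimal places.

f = n/N = 9653/35268 = 0.27370421.
SE_no-fpc = √(s²/n) = 3.6838717; SE_fpc = √((1−f)s²/n) = 3.1395056.
Ratio = √(1−f) = 0.85222989.

0.8522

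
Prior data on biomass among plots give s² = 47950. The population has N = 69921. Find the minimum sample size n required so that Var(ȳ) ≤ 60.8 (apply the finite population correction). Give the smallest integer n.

780

Without fpc, n₀ = s²/D = 47950/60.8 = 788.6513.
With fpc, (1 − n/N)·s²/n ≤ D requires n ≥ n₀/(1 + n₀/N) = 788.6513/(1 + 788.6513/69921) = 779.8552.
Rounding up, n = 780.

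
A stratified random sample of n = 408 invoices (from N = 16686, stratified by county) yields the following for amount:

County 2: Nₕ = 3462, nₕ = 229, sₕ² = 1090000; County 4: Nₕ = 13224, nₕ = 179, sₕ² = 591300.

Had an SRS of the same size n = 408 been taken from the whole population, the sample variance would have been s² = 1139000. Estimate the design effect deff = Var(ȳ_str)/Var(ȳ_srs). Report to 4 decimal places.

Var(ȳ_str) = Σ Wₕ²(1−fₕ)sₕ²/nₕ with Wₕ = Nₕ/16686:
  County 2: (3462/16686)²·(1−229/3462)·1090000/229 = 191.34596
  County 4: (13224/16686)²·(1−179/13224)·591300/179 = 2046.7146
  → Var(ȳ_str) = 2238.0606.
Var(ȳ_srs) = (1 − 408/16686)·1139000/408 = 2723.4058.
deff = 2238.0606 / 2723.4058 = 0.8218.

0.8218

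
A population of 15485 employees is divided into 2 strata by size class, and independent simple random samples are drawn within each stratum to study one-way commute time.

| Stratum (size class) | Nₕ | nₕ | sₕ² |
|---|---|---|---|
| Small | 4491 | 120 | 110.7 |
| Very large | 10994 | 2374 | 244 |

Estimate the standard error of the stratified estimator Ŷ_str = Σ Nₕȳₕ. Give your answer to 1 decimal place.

Var(Ŷ_str) = Σₕ Nₕ²(1 − fₕ)sₕ²/nₕ.
Small: 4491²·(1 − 120/4491)·110.7/120 = 1.8108824 × 10^7.
Very large: 10994²·(1 − 2374/10994)·244/2374 = 9.740295 × 10^6.
Sum = 2.7849119 × 10^7.
SE = √(2.7849119 × 10^7) = 5277.2.

5277.2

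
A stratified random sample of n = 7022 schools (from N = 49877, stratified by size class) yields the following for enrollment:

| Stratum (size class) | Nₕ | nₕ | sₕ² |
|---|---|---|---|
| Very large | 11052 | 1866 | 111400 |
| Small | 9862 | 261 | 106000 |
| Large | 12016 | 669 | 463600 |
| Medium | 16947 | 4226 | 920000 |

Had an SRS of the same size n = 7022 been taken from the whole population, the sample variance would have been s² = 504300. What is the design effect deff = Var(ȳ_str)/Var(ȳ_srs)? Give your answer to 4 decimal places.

1.2112

Var(ȳ_str) = Σ Wₕ²(1−fₕ)sₕ²/nₕ with Wₕ = Nₕ/49877:
  Very large: (11052/49877)²·(1−1866/11052)·111400/1866 = 2.436353
  Small: (9862/49877)²·(1−261/9862)·106000/261 = 15.457746
  Large: (12016/49877)²·(1−669/12016)·463600/669 = 37.980234
  Medium: (16947/49877)²·(1−4226/16947)·920000/4226 = 18.86565
  → Var(ȳ_str) = 74.739983.
Var(ȳ_srs) = (1 − 7022/49877)·504300/7022 = 61.706273.
deff = 74.739983 / 61.706273 = 1.2112.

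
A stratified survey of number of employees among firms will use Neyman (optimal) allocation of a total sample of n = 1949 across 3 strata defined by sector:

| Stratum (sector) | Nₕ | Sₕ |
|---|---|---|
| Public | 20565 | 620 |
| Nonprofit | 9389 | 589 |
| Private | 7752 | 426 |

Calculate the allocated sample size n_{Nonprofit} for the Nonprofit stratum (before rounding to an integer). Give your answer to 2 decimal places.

Neyman allocation: nₕ = n·NₕSₕ / Σⱼ NⱼSⱼ.
Σ NⱼSⱼ = 20565·620 + 9389·589 + 7752·426 = 2.1582773 × 10^7.
n_{Nonprofit} = 1949·9389·589 / (2.1582773 × 10^7) = 499.39.

499.39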